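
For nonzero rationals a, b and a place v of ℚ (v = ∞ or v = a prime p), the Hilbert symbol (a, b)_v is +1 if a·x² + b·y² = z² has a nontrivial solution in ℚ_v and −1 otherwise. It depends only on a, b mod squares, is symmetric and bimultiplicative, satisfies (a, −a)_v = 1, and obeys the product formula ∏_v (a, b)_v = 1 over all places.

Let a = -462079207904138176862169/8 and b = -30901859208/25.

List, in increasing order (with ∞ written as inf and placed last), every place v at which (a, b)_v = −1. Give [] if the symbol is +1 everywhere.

Mod squares: a ≡ -6882, b ≡ -858384978. Check v ∈ {∞, 2, 3, 5, 11, 17, 23, 29, 31, 37}.
v=3: a=3^9·(≡1), b=3^3·(≡1) mod 3; (1|3)=+1, (1|3)=+1; (−1)^{9·3·1}·(+1)^3·(+1)^9 = -1.
v=2: v_2(a)=-3, v_2(b)=3; units ≡ 7, 7 (mod 8); ε·ε+αω+βω = 1·1+-3·0+3·0 ≡ 1  ⇒  (a,b)_2 = -1.
v=5: a=5^0·(≡2), b=5^-2·(≡2) mod 5; (2|5)=-1, (2|5)=-1; (−1)^{0·-2·2}·(-1)^-2·(-1)^0 = +1.
v=∞: -6882 < 0 and -858384978 < 0  ⇒  (a,b)_∞ = -1.
v=31: a=31^3·(≡29), b=31^1·(≡15) mod 31; (29|31)=-1, (15|31)=-1; (−1)^{3·1·15}·(-1)^1·(-1)^3 = -1.
v=17: a=17^2·(≡7), b=17^1·(≡16) mod 17; (7|17)=-1, (16|17)=+1; (−1)^{2·1·8}·(-1)^1·(+1)^2 = -1.
v=29: a=29^2·(≡16), b=29^1·(≡4) mod 29; (16|29)=+1, (4|29)=+1; (−1)^{2·1·14}·(+1)^1·(+1)^2 = +1.
v=37: a=37^3·(≡3), b=37^1·(≡6) mod 37; (3|37)=+1, (6|37)=-1; (−1)^{3·1·18}·(+1)^1·(-1)^3 = -1.
v=23: a=23^2·(≡18), b=23^1·(≡13) mod 23; (18|23)=+1, (13|23)=+1; (−1)^{2·1·11}·(+1)^1·(+1)^2 = +1.
v=11: a=11^2·(≡1), b=11^1·(≡3) mod 11; (1|11)=+1, (3|11)=+1; (−1)^{2·1·5}·(+1)^1·(+1)^2 = +1.
Ram(-6882, -858384978) = {2, 3, 17, 31, 37, ∞}; no ℚ_2-point on the conic.

[2, 3, 17, 31, 37, inf]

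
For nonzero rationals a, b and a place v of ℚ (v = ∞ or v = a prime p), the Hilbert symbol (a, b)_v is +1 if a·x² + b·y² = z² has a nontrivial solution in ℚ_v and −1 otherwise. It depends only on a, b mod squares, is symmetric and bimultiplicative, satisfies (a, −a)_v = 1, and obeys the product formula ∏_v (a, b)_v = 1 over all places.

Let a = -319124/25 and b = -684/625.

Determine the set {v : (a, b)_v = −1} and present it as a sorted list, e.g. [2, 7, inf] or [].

[13, inf]

Mod squares: a ≡ -221, b ≡ -19. Check v ∈ {∞, 2, 3, 5, 13, 17, 19}.
v=3: a=3^0·(≡1), b=3^2·(≡2) mod 3; (1|3)=+1, (2|3)=-1; (−1)^{0·2·1}·(+1)^2·(-1)^0 = +1.
v=13: a=13^1·(≡4), b=13^0·(≡5) mod 13; (4|13)=+1, (5|13)=-1; (−1)^{1·0·6}·(+1)^0·(-1)^1 = -1.
v=2: v_2(a)=2, v_2(b)=2; units ≡ 3, 5 (mod 8); ε·ε+αω+βω = 1·0+2·1+2·1 ≡ 0  ⇒  (a,b)_2 = +1.
v=17: a=17^1·(≡8), b=17^0·(≡1) mod 17; (8|17)=+1, (1|17)=+1; (−1)^{1·0·8}·(+1)^0·(+1)^1 = +1.
v=19: a=19^2·(≡11), b=19^1·(≡18) mod 19; (11|19)=+1, (18|19)=-1; (−1)^{2·1·9}·(+1)^1·(-1)^2 = +1.
v=∞: -221 < 0 and -19 < 0  ⇒  (a,b)_∞ = -1.
v=5: a=5^-2·(≡1), b=5^-4·(≡1) mod 5; (1|5)=+1, (1|5)=+1; (−1)^{-2·-4·2}·(+1)^-4·(+1)^-2 = +1.
|Ram(-221, -19)| = 2, even; anisotropic at {13, ∞}.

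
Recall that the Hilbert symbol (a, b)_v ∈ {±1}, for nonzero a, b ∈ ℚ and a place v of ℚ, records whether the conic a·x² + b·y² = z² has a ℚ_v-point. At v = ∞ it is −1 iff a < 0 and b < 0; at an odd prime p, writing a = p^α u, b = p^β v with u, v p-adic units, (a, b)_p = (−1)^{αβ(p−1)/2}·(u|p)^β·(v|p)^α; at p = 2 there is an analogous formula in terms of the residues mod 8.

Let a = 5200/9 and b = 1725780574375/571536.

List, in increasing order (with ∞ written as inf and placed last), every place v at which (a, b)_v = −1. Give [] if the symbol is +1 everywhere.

(a, b) ≡ (13, 799) mod (ℚ^×)²; places V = {2, 3, 5, 7, 11, 13, 17, 47, ∞}.
(a,b)_17: α=0, u≡13; β=1, v≡9 (mod 17); (13|17)=+1, (9|17)=+1; sign (−1)^0·+1^1·+1^0 = +1.
(a,b)_7: α=0, u≡3; β=-2, v≡2 (mod 7); (3|7)=-1, (2|7)=+1; sign (−1)^0·-1^-2·+1^0 = +1.
(a,b)_3: α=-2, u≡1; β=-6, v≡1 (mod 3); (1|3)=+1, (1|3)=+1; sign (−1)^0·+1^-6·+1^-2 = +1.
(a,b)_∞: sgn(13)=+, sgn(799)=+, so +1.
(a,b)_2: α=4, β=-4; u≡5, v≡7 (mod 8); ε(u)ε(v)=0·1, αω(v)=4·0, βω(u)=-4·1; sum ≡ 0  ⇒  +1.
(a,b)_13: α=1, u≡4; β=4, v≡6 (mod 13); (4|13)=+1, (6|13)=-1; sign (−1)^0·+1^4·-1^1 = -1.
(a,b)_11: α=0, u≡7; β=2, v≡2 (mod 11); (7|11)=-1, (2|11)=-1; sign (−1)^0·-1^2·-1^0 = +1.
(a,b)_47: α=0, u≡19; β=1, v≡21 (mod 47); (19|47)=-1, (21|47)=+1; sign (−1)^0·-1^1·+1^0 = -1.
(a,b)_5: α=2, u≡2; β=4, v≡4 (mod 5); (2|5)=-1, (4|5)=+1; sign (−1)^0·-1^4·+1^2 = +1.
|Ram(13, 799)| = 2, even; anisotropic at {13, 47}.

[13, 47]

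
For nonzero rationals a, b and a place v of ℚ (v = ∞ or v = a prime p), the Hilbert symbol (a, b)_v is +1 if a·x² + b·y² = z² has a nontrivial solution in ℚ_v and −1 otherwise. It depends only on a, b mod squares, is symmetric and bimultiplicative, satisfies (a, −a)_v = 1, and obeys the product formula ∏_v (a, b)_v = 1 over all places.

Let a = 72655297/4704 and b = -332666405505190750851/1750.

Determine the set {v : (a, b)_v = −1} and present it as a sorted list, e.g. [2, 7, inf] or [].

[3, 5, 7, 13, 19, 23]

Mod squares: a ≡ 21318, b ≡ -20281170. Check v ∈ {∞, 2, 3, 5, 7, 11, 13, 17, 19, 23}.
v=13: a=13^2·(≡5), b=13^1·(≡10) mod 13; (5|13)=-1, (10|13)=+1; (−1)^{2·1·6}·(-1)^1·(+1)^2 = -1.
v=3: a=3^-1·(≡2), b=3^3·(≡2) mod 3; (2|3)=-1, (2|3)=-1; (−1)^{-1·3·1}·(-1)^3·(-1)^-1 = -1.
v=11: a=11^3·(≡7), b=11^4·(≡4) mod 11; (7|11)=-1, (4|11)=+1; (−1)^{3·4·5}·(-1)^4·(+1)^3 = +1.
v=5: a=5^0·(≡3), b=5^-3·(≡1) mod 5; (3|5)=-1, (1|5)=+1; (−1)^{0·-3·2}·(-1)^-3·(+1)^0 = -1.
v=7: a=7^-2·(≡3), b=7^-1·(≡2) mod 7; (3|7)=-1, (2|7)=+1; (−1)^{-2·-1·3}·(-1)^-1·(+1)^-2 = -1.
v=∞: 21318 > 0 and -20281170 < 0  ⇒  (a,b)_∞ = +1.
v=23: a=23^0·(≡21), b=23^1·(≡10) mod 23; (21|23)=-1, (10|23)=-1; (−1)^{0·1·11}·(-1)^1·(-1)^0 = -1.
v=2: v_2(a)=-5, v_2(b)=-1; units ≡ 3, 7 (mod 8); ε·ε+αω+βω = 1·1+-5·0+-1·1 ≡ 0  ⇒  (a,b)_2 = +1.
v=19: a=19^1·(≡9), b=19^3·(≡17) mod 19; (9|19)=+1, (17|19)=+1; (−1)^{1·3·9}·(+1)^3·(+1)^1 = -1.
v=17: a=17^1·(≡2), b=17^7·(≡4) mod 17; (2|17)=+1, (4|17)=+1; (−1)^{1·7·8}·(+1)^7·(+1)^1 = +1.
(21318, -20281170 / ℚ) ramifies at {3, 5, 7, 13, 19, 23}: a division algebra.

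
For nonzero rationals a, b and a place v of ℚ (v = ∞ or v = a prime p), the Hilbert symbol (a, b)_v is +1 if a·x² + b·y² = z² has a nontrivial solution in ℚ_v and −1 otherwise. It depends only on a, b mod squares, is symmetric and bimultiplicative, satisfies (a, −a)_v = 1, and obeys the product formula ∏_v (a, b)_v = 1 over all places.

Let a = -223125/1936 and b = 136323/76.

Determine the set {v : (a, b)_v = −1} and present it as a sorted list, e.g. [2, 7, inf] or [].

[11, 17]

Mod squares: a ≡ -357, b ≡ 3553. Check v ∈ {∞, 2, 3, 5, 7, 11, 17, 19}.
v=∞: -357 < 0 and 3553 > 0  ⇒  (a,b)_∞ = +1.
v=5: a=5^4·(≡3), b=5^0·(≡3) mod 5; (3|5)=-1, (3|5)=-1; (−1)^{4·0·2}·(-1)^0·(-1)^4 = +1.
v=2: v_2(a)=-4, v_2(b)=-2; units ≡ 3, 1 (mod 8); ε·ε+αω+βω = 1·0+-4·0+-2·1 ≡ 0  ⇒  (a,b)_2 = +1.
v=7: a=7^1·(≡6), b=7^0·(≡2) mod 7; (6|7)=-1, (2|7)=+1; (−1)^{1·0·3}·(-1)^0·(+1)^1 = +1.
v=17: a=17^1·(≡9), b=17^1·(≡10) mod 17; (9|17)=+1, (10|17)=-1; (−1)^{1·1·8}·(+1)^1·(-1)^1 = -1.
v=11: a=11^-2·(≡2), b=11^1·(≡4) mod 11; (2|11)=-1, (4|11)=+1; (−1)^{-2·1·5}·(-1)^1·(+1)^-2 = -1.
v=19: a=19^0·(≡4), b=19^-1·(≡9) mod 19; (4|19)=+1, (9|19)=+1; (−1)^{0·-1·9}·(+1)^-1·(+1)^0 = +1.
v=3: a=3^1·(≡1), b=3^6·(≡1) mod 3; (1|3)=+1, (1|3)=+1; (−1)^{1·6·1}·(+1)^6·(+1)^1 = +1.
|Ram(-357, 3553)| = 2, even; anisotropic at {11, 17}.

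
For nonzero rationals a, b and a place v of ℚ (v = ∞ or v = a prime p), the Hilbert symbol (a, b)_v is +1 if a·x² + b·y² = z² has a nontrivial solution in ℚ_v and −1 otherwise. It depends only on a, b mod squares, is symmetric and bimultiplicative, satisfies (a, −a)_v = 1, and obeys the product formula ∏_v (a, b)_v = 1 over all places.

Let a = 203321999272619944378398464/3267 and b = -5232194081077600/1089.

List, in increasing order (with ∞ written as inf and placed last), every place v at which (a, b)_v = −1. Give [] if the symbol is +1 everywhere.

(a, b) ≡ (7917, -1878214) mod (ℚ^×)²; places V = {2, 3, 5, 7, 11, 13, 29, 47, 53, ∞}.
(a,b)_∞: sgn(7917)=+, sgn(-1878214)=−, so +1.
(a,b)_11: α=-2, u≡7; β=-2, v≡5 (mod 11); (7|11)=-1, (5|11)=+1; sign (−1)^0·-1^-2·+1^-2 = +1.
(a,b)_13: α=5, u≡8; β=3, v≡9 (mod 13); (8|13)=-1, (9|13)=+1; sign (−1)^0·-1^3·+1^5 = -1.
(a,b)_5: α=0, u≡2; β=2, v≡4 (mod 5); (2|5)=-1, (4|5)=+1; sign (−1)^0·-1^2·+1^0 = +1.
(a,b)_7: α=5, u≡2; β=2, v≡3 (mod 7); (2|7)=+1, (3|7)=-1; sign (−1)^0·+1^2·-1^5 = -1.
(a,b)_53: α=2, u≡19; β=1, v≡20 (mod 53); (19|53)=-1, (20|53)=-1; sign (−1)^0·-1^1·-1^2 = -1.
(a,b)_3: α=-3, u≡2; β=-2, v≡2 (mod 3); (2|3)=-1, (2|3)=-1; sign (−1)^0·-1^-2·-1^-3 = -1.
(a,b)_2: α=8, β=5; u≡5, v≡5 (mod 8); ε(u)ε(v)=0·0, αω(v)=8·1, βω(u)=5·1; sum ≡ 1  ⇒  -1.
(a,b)_29: α=5, u≡26; β=3, v≡25 (mod 29); (26|29)=-1, (25|29)=+1; sign (−1)^0·-1^3·+1^5 = -1.
(a,b)_47: α=2, u≡36; β=1, v≡22 (mod 47); (36|47)=+1, (22|47)=-1; sign (−1)^0·+1^1·-1^2 = +1.
Ram(7917, -1878214) = {2, 3, 7, 13, 29, 53}; no ℚ_2-point on the conic.

[2, 3, 7, 13, 29, 53]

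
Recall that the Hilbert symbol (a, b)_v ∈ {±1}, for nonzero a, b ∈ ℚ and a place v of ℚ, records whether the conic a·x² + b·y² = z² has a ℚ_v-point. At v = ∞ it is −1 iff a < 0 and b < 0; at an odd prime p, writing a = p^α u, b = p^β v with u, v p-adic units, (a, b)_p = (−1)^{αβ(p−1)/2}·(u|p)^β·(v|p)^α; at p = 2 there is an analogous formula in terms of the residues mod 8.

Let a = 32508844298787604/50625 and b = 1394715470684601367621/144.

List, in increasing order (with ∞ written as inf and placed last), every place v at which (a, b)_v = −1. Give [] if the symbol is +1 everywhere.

[29, 31]

Mod squares: a ≡ 1189, b ≡ 13981. Check v ∈ {∞, 2, 3, 5, 11, 17, 19, 29, 31, 41}.
v=19: a=19^0·(≡16), b=19^2·(≡7) mod 19; (16|19)=+1, (7|19)=+1; (−1)^{0·2·9}·(+1)^2·(+1)^0 = +1.
v=11: a=11^4·(≡1), b=11^3·(≡8) mod 11; (1|11)=+1, (8|11)=-1; (−1)^{4·3·5}·(+1)^3·(-1)^4 = +1.
v=17: a=17^2·(≡1), b=17^0·(≡10) mod 17; (1|17)=+1, (10|17)=-1; (−1)^{2·0·8}·(+1)^0·(-1)^2 = +1.
v=29: a=29^1·(≡8), b=29^2·(≡3) mod 29; (8|29)=-1, (3|29)=-1; (−1)^{1·2·14}·(-1)^2·(-1)^1 = -1.
v=31: a=31^2·(≡3), b=31^3·(≡17) mod 31; (3|31)=-1, (17|31)=-1; (−1)^{2·3·15}·(-1)^3·(-1)^2 = -1.
v=∞: 1189 > 0 and 13981 > 0  ⇒  (a,b)_∞ = +1.
v=5: a=5^-4·(≡4), b=5^0·(≡4) mod 5; (4|5)=+1, (4|5)=+1; (−1)^{-4·0·2}·(+1)^0·(+1)^-4 = +1.
v=41: a=41^3·(≡27), b=41^5·(≡13) mod 41; (27|41)=-1, (13|41)=-1; (−1)^{3·5·20}·(-1)^5·(-1)^3 = +1.
v=2: v_2(a)=2, v_2(b)=-4; units ≡ 5, 5 (mod 8); ε·ε+αω+βω = 0·0+2·1+-4·1 ≡ 0  ⇒  (a,b)_2 = +1.
v=3: a=3^-4·(≡1), b=3^-2·(≡1) mod 3; (1|3)=+1, (1|3)=+1; (−1)^{-4·-2·1}·(+1)^-2·(+1)^-4 = +1.
Ram(1189, 13981) = {29, 31}; no ℚ_29-point on the conic.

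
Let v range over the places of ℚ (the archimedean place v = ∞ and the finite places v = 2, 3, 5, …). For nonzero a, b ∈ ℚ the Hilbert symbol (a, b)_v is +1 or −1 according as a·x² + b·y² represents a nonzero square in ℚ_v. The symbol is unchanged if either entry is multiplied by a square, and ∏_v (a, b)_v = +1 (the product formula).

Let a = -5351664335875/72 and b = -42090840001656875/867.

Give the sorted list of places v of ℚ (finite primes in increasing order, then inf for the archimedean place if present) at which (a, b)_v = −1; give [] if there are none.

[5, 11, 13, inf]

Mod squares: a ≡ -1430, b ≡ -33. Check v ∈ {∞, 2, 3, 5, 11, 13, 17}.
v=13: a=13^3·(≡7), b=13^4·(≡2) mod 13; (7|13)=-1, (2|13)=-1; (−1)^{3·4·6}·(-1)^4·(-1)^3 = -1.
v=17: a=17^0·(≡16), b=17^-2·(≡8) mod 17; (16|17)=+1, (8|17)=+1; (−1)^{0·-2·8}·(+1)^-2·(+1)^0 = +1.
v=11: a=11^7·(≡2), b=11^9·(≡6) mod 11; (2|11)=-1, (6|11)=-1; (−1)^{7·9·5}·(-1)^9·(-1)^7 = -1.
v=2: v_2(a)=-3, v_2(b)=0; units ≡ 5, 7 (mod 8); ε·ε+αω+βω = 0·1+-3·0+0·1 ≡ 0  ⇒  (a,b)_2 = +1.
v=5: a=5^3·(≡4), b=5^4·(≡2) mod 5; (4|5)=+1, (2|5)=-1; (−1)^{3·4·2}·(+1)^4·(-1)^3 = -1.
v=3: a=3^-2·(≡1), b=3^-1·(≡1) mod 3; (1|3)=+1, (1|3)=+1; (−1)^{-2·-1·1}·(+1)^-1·(+1)^-2 = +1.
v=∞: -1430 < 0 and -33 < 0  ⇒  (a,b)_∞ = -1.
Ram(-1430, -33) = {5, 11, 13, ∞}; no ℚ_5-point on the conic.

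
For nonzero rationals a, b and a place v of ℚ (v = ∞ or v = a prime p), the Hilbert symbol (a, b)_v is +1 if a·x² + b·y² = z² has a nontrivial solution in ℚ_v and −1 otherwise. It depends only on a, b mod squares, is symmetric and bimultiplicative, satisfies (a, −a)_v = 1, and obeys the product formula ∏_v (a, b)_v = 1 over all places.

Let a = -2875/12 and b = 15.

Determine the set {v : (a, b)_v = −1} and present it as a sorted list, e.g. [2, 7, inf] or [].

[2, 3, 5, 23]

Mod squares: a ≡ -345, b ≡ 15. Check v ∈ {∞, 2, 3, 5, 23}.
v=2: v_2(a)=-2, v_2(b)=0; units ≡ 7, 7 (mod 8); ε·ε+αω+βω = 1·1+-2·0+0·0 ≡ 1  ⇒  (a,b)_2 = -1.
v=5: a=5^3·(≡1), b=5^1·(≡3) mod 5; (1|5)=+1, (3|5)=-1; (−1)^{3·1·2}·(+1)^1·(-1)^3 = -1.
v=3: a=3^-1·(≡2), b=3^1·(≡2) mod 3; (2|3)=-1, (2|3)=-1; (−1)^{-1·1·1}·(-1)^1·(-1)^-1 = -1.
v=23: a=23^1·(≡3), b=23^0·(≡15) mod 23; (3|23)=+1, (15|23)=-1; (−1)^{1·0·11}·(+1)^0·(-1)^1 = -1.
v=∞: -345 < 0 and 15 > 0  ⇒  (a,b)_∞ = +1.
Ram(-345, 15) = {2, 3, 5, 23}; no ℚ_2-point on the conic.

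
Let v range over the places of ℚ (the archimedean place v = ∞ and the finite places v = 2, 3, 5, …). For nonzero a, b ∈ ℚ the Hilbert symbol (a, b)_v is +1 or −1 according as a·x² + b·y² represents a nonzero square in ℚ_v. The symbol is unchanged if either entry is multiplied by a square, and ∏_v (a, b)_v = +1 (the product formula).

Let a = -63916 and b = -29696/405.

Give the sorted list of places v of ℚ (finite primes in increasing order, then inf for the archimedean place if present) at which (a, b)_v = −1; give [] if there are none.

[29, inf]

(a, b) ≡ (-19, -145) mod (ℚ^×)²; places V = {2, 3, 5, 19, 29, ∞}.
(a,b)_5: α=0, u≡4; β=-1, v≡4 (mod 5); (4|5)=+1, (4|5)=+1; sign (−1)^0·+1^-1·+1^0 = +1.
(a,b)_2: α=2, β=10; u≡5, v≡7 (mod 8); ε(u)ε(v)=0·1, αω(v)=2·0, βω(u)=10·1; sum ≡ 0  ⇒  +1.
(a,b)_29: α=2, u≡11; β=1, v≡9 (mod 29); (11|29)=-1, (9|29)=+1; sign (−1)^0·-1^1·+1^2 = -1.
(a,b)_3: α=0, u≡2; β=-4, v≡2 (mod 3); (2|3)=-1, (2|3)=-1; sign (−1)^0·-1^-4·-1^0 = +1.
(a,b)_19: α=1, u≡18; β=0, v≡16 (mod 19); (18|19)=-1, (16|19)=+1; sign (−1)^0·-1^0·+1^1 = +1.
(a,b)_∞: sgn(-19)=−, sgn(-145)=−, so -1.
|Ram(-19, -145)| = 2, even; anisotropic at {29, ∞}.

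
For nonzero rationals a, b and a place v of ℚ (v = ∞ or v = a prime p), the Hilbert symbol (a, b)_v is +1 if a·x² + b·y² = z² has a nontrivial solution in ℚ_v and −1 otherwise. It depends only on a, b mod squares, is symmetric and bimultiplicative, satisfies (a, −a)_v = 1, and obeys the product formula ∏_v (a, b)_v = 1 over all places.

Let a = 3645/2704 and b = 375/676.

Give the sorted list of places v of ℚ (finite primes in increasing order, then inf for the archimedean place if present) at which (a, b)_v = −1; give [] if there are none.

(a, b) ≡ (5, 15) mod (ℚ^×)²; places V = {2, 3, 5, 13, ∞}.
(a,b)_2: α=-4, β=-2; u≡5, v≡7 (mod 8); ε(u)ε(v)=0·1, αω(v)=-4·0, βω(u)=-2·1; sum ≡ 0  ⇒  +1.
(a,b)_5: α=1, u≡1; β=3, v≡3 (mod 5); (1|5)=+1, (3|5)=-1; sign (−1)^0·+1^3·-1^1 = -1.
(a,b)_3: α=6, u≡2; β=1, v≡2 (mod 3); (2|3)=-1, (2|3)=-1; sign (−1)^0·-1^1·-1^6 = -1.
(a,b)_∞: sgn(5)=+, sgn(15)=+, so +1.
(a,b)_13: α=-2, u≡6; β=-2, v≡6 (mod 13); (6|13)=-1, (6|13)=-1; sign (−1)^0·-1^-2·-1^-2 = +1.
(5, 15 / ℚ) ramifies at {3, 5}: a division algebra.

[3, 5]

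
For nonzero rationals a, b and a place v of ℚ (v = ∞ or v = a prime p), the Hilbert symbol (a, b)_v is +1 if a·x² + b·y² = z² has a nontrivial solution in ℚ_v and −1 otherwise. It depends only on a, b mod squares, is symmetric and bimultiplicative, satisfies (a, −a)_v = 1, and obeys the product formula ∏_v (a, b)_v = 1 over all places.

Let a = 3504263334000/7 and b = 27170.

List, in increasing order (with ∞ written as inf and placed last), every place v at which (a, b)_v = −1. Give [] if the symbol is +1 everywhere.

Mod squares: a ≡ 105, b ≡ 27170. Check v ∈ {∞, 2, 3, 5, 7, 11, 13, 19}.
v=5: a=5^3·(≡1), b=5^1·(≡4) mod 5; (1|5)=+1, (4|5)=+1; (−1)^{3·1·2}·(+1)^1·(+1)^3 = +1.
v=∞: 105 > 0 and 27170 > 0  ⇒  (a,b)_∞ = +1.
v=11: a=11^2·(≡8), b=11^1·(≡6) mod 11; (8|11)=-1, (6|11)=-1; (−1)^{2·1·5}·(-1)^1·(-1)^2 = -1.
v=2: v_2(a)=4, v_2(b)=1; units ≡ 1, 1 (mod 8); ε·ε+αω+βω = 0·0+4·0+1·0 ≡ 0  ⇒  (a,b)_2 = +1.
v=7: a=7^-1·(≡2), b=7^0·(≡3) mod 7; (2|7)=+1, (3|7)=-1; (−1)^{-1·0·3}·(+1)^0·(-1)^-1 = -1.
v=3: a=3^1·(≡2), b=3^0·(≡2) mod 3; (2|3)=-1, (2|3)=-1; (−1)^{1·0·1}·(-1)^0·(-1)^1 = -1.
v=19: a=19^0·(≡13), b=19^1·(≡5) mod 19; (13|19)=-1, (5|19)=+1; (−1)^{0·1·9}·(-1)^1·(+1)^0 = -1.
v=13: a=13^6·(≡4), b=13^1·(≡10) mod 13; (4|13)=+1, (10|13)=+1; (−1)^{6·1·6}·(+1)^1·(+1)^6 = +1.
|Ram(105, 27170)| = 4, even; anisotropic at {3, 7, 11, 19}.

[3, 7, 11, 19]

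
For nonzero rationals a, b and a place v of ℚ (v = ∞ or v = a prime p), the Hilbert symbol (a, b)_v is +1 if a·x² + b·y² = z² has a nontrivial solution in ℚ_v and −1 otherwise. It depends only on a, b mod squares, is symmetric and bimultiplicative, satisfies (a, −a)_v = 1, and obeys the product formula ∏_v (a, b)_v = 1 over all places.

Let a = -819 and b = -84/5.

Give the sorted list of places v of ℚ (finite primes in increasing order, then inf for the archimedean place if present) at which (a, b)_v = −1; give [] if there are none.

[3, inf]

(a, b) ≡ (-91, -105) mod (ℚ^×)²; places V = {2, 3, 5, 7, 13, ∞}.
(a,b)_7: α=1, u≡2; β=1, v≡6 (mod 7); (2|7)=+1, (6|7)=-1; sign (−1)^1·+1^1·-1^1 = +1.
(a,b)_5: α=0, u≡1; β=-1, v≡1 (mod 5); (1|5)=+1, (1|5)=+1; sign (−1)^0·+1^-1·+1^0 = +1.
(a,b)_13: α=1, u≡2; β=0, v≡4 (mod 13); (2|13)=-1, (4|13)=+1; sign (−1)^0·-1^0·+1^1 = +1.
(a,b)_2: α=0, β=2; u≡5, v≡7 (mod 8); ε(u)ε(v)=0·1, αω(v)=0·0, βω(u)=2·1; sum ≡ 0  ⇒  +1.
(a,b)_3: α=2, u≡2; β=1, v≡1 (mod 3); (2|3)=-1, (1|3)=+1; sign (−1)^0·-1^1·+1^2 = -1.
(a,b)_∞: sgn(-91)=−, sgn(-105)=−, so -1.
(-91, -105 / ℚ) ramifies at {3, ∞}: a division algebra.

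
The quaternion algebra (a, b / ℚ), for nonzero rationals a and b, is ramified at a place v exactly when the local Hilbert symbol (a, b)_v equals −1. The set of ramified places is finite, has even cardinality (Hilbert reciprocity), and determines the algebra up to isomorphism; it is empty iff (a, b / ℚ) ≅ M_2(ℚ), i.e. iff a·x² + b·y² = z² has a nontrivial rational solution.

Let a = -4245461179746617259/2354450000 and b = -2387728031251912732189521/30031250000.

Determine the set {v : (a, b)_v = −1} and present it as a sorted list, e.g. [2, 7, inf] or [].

(a, b) ≡ (-255, -15935205) mod (ℚ^×)²; places V = {2, 3, 5, 7, 11, 13, 17, 19, 23, 31, ∞}.
(a,b)_5: α=-5, u≡4; β=-9, v≡4 (mod 5); (4|5)=+1, (4|5)=+1; sign (−1)^0·+1^-9·+1^-5 = +1.
(a,b)_13: α=2, u≡6; β=3, v≡5 (mod 13); (6|13)=-1, (5|13)=-1; sign (−1)^0·-1^3·-1^2 = -1.
(a,b)_23: α=2, u≡15; β=3, v≡22 (mod 23); (15|23)=-1, (22|23)=-1; sign (−1)^0·-1^3·-1^2 = -1.
(a,b)_17: α=1, u≡15; β=1, v≡9 (mod 17); (15|17)=+1, (9|17)=+1; sign (−1)^0·+1^1·+1^1 = +1.
(a,b)_19: α=4, u≡4; β=5, v≡3 (mod 19); (4|19)=+1, (3|19)=-1; sign (−1)^0·+1^5·-1^4 = +1.
(a,b)_31: α=-2, u≡29; β=-2, v≡14 (mod 31); (29|31)=-1, (14|31)=+1; sign (−1)^0·-1^-2·+1^-2 = +1.
(a,b)_7: α=-2, u≡1; β=0, v≡2 (mod 7); (1|7)=+1, (2|7)=+1; sign (−1)^0·+1^0·+1^-2 = +1.
(a,b)_3: α=11, u≡2; β=13, v≡2 (mod 3); (2|3)=-1, (2|3)=-1; sign (−1)^1·-1^13·-1^11 = -1.
(a,b)_11: α=2, u≡9; β=3, v≡5 (mod 11); (9|11)=+1, (5|11)=+1; sign (−1)^0·+1^3·+1^2 = +1.
(a,b)_2: α=-4, β=-4; u≡1, v≡3 (mod 8); ε(u)ε(v)=0·1, αω(v)=-4·1, βω(u)=-4·0; sum ≡ 0  ⇒  +1.
(a,b)_∞: sgn(-255)=−, sgn(-15935205)=−, so -1.
(-255, -15935205 / ℚ) ramifies at {3, 13, 23, ∞}: a division algebra.

[3, 13, 23, inf]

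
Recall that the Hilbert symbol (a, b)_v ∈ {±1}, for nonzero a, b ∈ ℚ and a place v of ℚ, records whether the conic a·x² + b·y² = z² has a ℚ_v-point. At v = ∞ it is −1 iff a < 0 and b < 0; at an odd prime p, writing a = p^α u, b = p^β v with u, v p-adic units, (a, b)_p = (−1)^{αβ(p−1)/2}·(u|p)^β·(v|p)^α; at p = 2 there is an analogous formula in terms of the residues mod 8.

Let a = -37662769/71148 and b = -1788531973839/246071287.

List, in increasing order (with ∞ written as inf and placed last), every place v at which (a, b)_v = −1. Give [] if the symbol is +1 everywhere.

Mod squares: a ≡ -3, b ≡ -273. Check v ∈ {∞, 2, 3, 7, 11, 13, 17, 19}.
v=17: a=17^2·(≡6), b=17^4·(≡1) mod 17; (6|17)=-1, (1|17)=+1; (−1)^{2·4·8}·(-1)^4·(+1)^2 = +1.
v=13: a=13^0·(≡1), b=13^3·(≡2) mod 13; (1|13)=+1, (2|13)=-1; (−1)^{0·3·6}·(+1)^3·(-1)^0 = +1.
v=∞: -3 < 0 and -273 < 0  ⇒  (a,b)_∞ = -1.
v=3: a=3^-1·(≡2), b=3^3·(≡2) mod 3; (2|3)=-1, (2|3)=-1; (−1)^{-1·3·1}·(-1)^3·(-1)^-1 = -1.
v=2: v_2(a)=-2, v_2(b)=0; units ≡ 5, 7 (mod 8); ε·ε+αω+βω = 0·1+-2·0+0·1 ≡ 0  ⇒  (a,b)_2 = +1.
v=7: a=7^-2·(≡1), b=7^-5·(≡3) mod 7; (1|7)=+1, (3|7)=-1; (−1)^{-2·-5·3}·(+1)^-5·(-1)^-2 = +1.
v=19: a=19^4·(≡6), b=19^2·(≡14) mod 19; (6|19)=+1, (14|19)=-1; (−1)^{4·2·9}·(+1)^2·(-1)^4 = +1.
v=11: a=11^-2·(≡2), b=11^-4·(≡6) mod 11; (2|11)=-1, (6|11)=-1; (−1)^{-2·-4·5}·(-1)^-4·(-1)^-2 = +1.
Ram(-3, -273) = {3, ∞}; no ℚ_3-point on the conic.

[3, inf]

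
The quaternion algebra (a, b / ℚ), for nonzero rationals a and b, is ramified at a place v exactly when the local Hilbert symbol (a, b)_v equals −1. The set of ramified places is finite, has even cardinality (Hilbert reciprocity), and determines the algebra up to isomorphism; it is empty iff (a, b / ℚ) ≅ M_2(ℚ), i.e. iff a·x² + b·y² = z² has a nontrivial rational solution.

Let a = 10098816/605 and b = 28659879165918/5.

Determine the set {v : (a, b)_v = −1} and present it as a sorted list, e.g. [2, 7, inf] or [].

Mod squares: a ≡ 2730, b ≡ 2310. Check v ∈ {∞, 2, 3, 5, 7, 11, 13, 17, 23}.
v=2: v_2(a)=7, v_2(b)=1; units ≡ 5, 3 (mod 8); ε·ε+αω+βω = 0·1+7·1+1·1 ≡ 0  ⇒  (a,b)_2 = +1.
v=7: a=7^1·(≡3), b=7^5·(≡2) mod 7; (3|7)=-1, (2|7)=+1; (−1)^{1·5·3}·(-1)^5·(+1)^1 = +1.
v=∞: 2730 > 0 and 2310 > 0  ⇒  (a,b)_∞ = +1.
v=23: a=23^0·(≡13), b=23^2·(≡11) mod 23; (13|23)=+1, (11|23)=-1; (−1)^{0·2·11}·(+1)^2·(-1)^0 = +1.
v=13: a=13^1·(≡8), b=13^2·(≡10) mod 13; (8|13)=-1, (10|13)=+1; (−1)^{1·2·6}·(-1)^2·(+1)^1 = +1.
v=3: a=3^1·(≡1), b=3^1·(≡2) mod 3; (1|3)=+1, (2|3)=-1; (−1)^{1·1·1}·(+1)^1·(-1)^1 = +1.
v=17: a=17^2·(≡6), b=17^2·(≡2) mod 17; (6|17)=-1, (2|17)=+1; (−1)^{2·2·8}·(-1)^2·(+1)^2 = +1.
v=11: a=11^-2·(≡7), b=11^1·(≡1) mod 11; (7|11)=-1, (1|11)=+1; (−1)^{-2·1·5}·(-1)^1·(+1)^-2 = -1.
v=5: a=5^-1·(≡1), b=5^-1·(≡3) mod 5; (1|5)=+1, (3|5)=-1; (−1)^{-1·-1·2}·(+1)^-1·(-1)^-1 = -1.
(2730, 2310 / ℚ) ramifies at {5, 11}: a division algebra.

[5, 11]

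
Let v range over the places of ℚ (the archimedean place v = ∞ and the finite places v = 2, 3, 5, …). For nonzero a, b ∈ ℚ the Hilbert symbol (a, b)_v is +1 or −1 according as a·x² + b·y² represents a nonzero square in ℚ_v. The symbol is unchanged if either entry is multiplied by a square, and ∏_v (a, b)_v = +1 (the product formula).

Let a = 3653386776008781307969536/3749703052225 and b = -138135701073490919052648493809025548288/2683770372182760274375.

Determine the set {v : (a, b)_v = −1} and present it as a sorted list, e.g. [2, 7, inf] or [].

Mod squares: a ≡ 266, b ≡ -9982. Check v ∈ {∞, 2, 3, 5, 7, 13, 19, 23, 29, 31}.
v=∞: 266 > 0 and -9982 < 0  ⇒  (a,b)_∞ = +1.
v=31: a=31^-6·(≡9), b=31^-11·(≡28) mod 31; (9|31)=+1, (28|31)=+1; (−1)^{-6·-11·15}·(+1)^-11·(+1)^-6 = +1.
v=29: a=29^4·(≡4), b=29^6·(≡23) mod 29; (4|29)=+1, (23|29)=+1; (−1)^{4·6·14}·(+1)^6·(+1)^4 = +1.
v=2: v_2(a)=17, v_2(b)=17; units ≡ 5, 1 (mod 8); ε·ε+αω+βω = 0·0+17·0+17·1 ≡ 1  ⇒  (a,b)_2 = -1.
v=19: a=19^1·(≡15), b=19^2·(≡15) mod 19; (15|19)=-1, (15|19)=-1; (−1)^{1·2·9}·(-1)^2·(-1)^1 = -1.
v=23: a=23^4·(≡1), b=23^7·(≡3) mod 23; (1|23)=+1, (3|23)=+1; (−1)^{4·7·11}·(+1)^7·(+1)^4 = +1.
v=7: a=7^7·(≡6), b=7^11·(≡1) mod 7; (6|7)=-1, (1|7)=+1; (−1)^{7·11·3}·(-1)^11·(+1)^7 = +1.
v=5: a=5^-2·(≡4), b=5^-4·(≡3) mod 5; (4|5)=+1, (3|5)=-1; (−1)^{-2·-4·2}·(+1)^-4·(-1)^-2 = +1.
v=13: a=13^-2·(≡11), b=13^-2·(≡6) mod 13; (11|13)=-1, (6|13)=-1; (−1)^{-2·-2·6}·(-1)^-2·(-1)^-2 = +1.
v=3: a=3^2·(≡2), b=3^6·(≡2) mod 3; (2|3)=-1, (2|3)=-1; (−1)^{2·6·1}·(-1)^6·(-1)^2 = +1.
(266, -9982 / ℚ) ramifies at {2, 19}: a division algebra.

[2, 19]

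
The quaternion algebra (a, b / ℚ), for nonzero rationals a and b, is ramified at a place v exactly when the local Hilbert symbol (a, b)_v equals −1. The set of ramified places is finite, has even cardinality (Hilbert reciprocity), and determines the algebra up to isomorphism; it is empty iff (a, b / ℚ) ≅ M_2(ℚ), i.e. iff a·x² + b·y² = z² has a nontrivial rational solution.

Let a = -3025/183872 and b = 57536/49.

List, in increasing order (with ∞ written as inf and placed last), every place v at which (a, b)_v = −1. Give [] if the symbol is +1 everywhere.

Mod squares: a ≡ -17, b ≡ 899. Check v ∈ {∞, 2, 5, 7, 11, 13, 17, 29, 31}.
v=31: a=31^0·(≡4), b=31^1·(≡17) mod 31; (4|31)=+1, (17|31)=-1; (−1)^{0·1·15}·(+1)^1·(-1)^0 = +1.
v=11: a=11^2·(≡9), b=11^0·(≡10) mod 11; (9|11)=+1, (10|11)=-1; (−1)^{2·0·5}·(+1)^0·(-1)^2 = +1.
v=2: v_2(a)=-6, v_2(b)=6; units ≡ 7, 3 (mod 8); ε·ε+αω+βω = 1·1+-6·1+6·0 ≡ 1  ⇒  (a,b)_2 = -1.
v=∞: -17 < 0 and 899 > 0  ⇒  (a,b)_∞ = +1.
v=5: a=5^2·(≡2), b=5^0·(≡4) mod 5; (2|5)=-1, (4|5)=+1; (−1)^{2·0·2}·(-1)^0·(+1)^2 = +1.
v=13: a=13^-2·(≡12), b=13^0·(≡5) mod 13; (12|13)=+1, (5|13)=-1; (−1)^{-2·0·6}·(+1)^0·(-1)^-2 = +1.
v=29: a=29^0·(≡21), b=29^1·(≡18) mod 29; (21|29)=-1, (18|29)=-1; (−1)^{0·1·14}·(-1)^1·(-1)^0 = -1.
v=17: a=17^-1·(≡13), b=17^0·(≡13) mod 17; (13|17)=+1, (13|17)=+1; (−1)^{-1·0·8}·(+1)^0·(+1)^-1 = +1.
v=7: a=7^0·(≡2), b=7^-2·(≡3) mod 7; (2|7)=+1, (3|7)=-1; (−1)^{0·-2·3}·(+1)^-2·(-1)^0 = +1.
|Ram(-17, 899)| = 2, even; anisotropic at {2, 29}.

[2, 29]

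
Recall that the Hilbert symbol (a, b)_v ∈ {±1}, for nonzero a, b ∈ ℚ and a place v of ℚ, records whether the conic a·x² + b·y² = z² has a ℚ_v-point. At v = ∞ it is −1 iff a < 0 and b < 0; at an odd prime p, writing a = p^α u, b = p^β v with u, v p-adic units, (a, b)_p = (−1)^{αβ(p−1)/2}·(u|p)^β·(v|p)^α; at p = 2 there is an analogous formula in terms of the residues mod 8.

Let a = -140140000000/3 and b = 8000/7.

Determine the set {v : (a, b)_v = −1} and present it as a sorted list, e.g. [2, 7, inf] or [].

[2, 3, 5, 11]

(a, b) ≡ (-2145, 35) mod (ℚ^×)²; places V = {2, 3, 5, 7, 11, 13, ∞}.
(a,b)_13: α=1, u≡12; β=0, v≡10 (mod 13); (12|13)=+1, (10|13)=+1; sign (−1)^0·+1^0·+1^1 = +1.
(a,b)_∞: sgn(-2145)=−, sgn(35)=+, so +1.
(a,b)_3: α=-1, u≡2; β=0, v≡2 (mod 3); (2|3)=-1, (2|3)=-1; sign (−1)^0·-1^0·-1^-1 = -1.
(a,b)_5: α=7, u≡1; β=3, v≡2 (mod 5); (1|5)=+1, (2|5)=-1; sign (−1)^0·+1^3·-1^7 = -1.
(a,b)_7: α=2, u≡1; β=-1, v≡6 (mod 7); (1|7)=+1, (6|7)=-1; sign (−1)^0·+1^-1·-1^2 = +1.
(a,b)_2: α=8, β=6; u≡7, v≡3 (mod 8); ε(u)ε(v)=1·1, αω(v)=8·1, βω(u)=6·0; sum ≡ 1  ⇒  -1.
(a,b)_11: α=1, u≡3; β=0, v≡2 (mod 11); (3|11)=+1, (2|11)=-1; sign (−1)^0·+1^0·-1^1 = -1.
(-2145, 35 / ℚ) ramifies at {2, 3, 5, 11}: a division algebra.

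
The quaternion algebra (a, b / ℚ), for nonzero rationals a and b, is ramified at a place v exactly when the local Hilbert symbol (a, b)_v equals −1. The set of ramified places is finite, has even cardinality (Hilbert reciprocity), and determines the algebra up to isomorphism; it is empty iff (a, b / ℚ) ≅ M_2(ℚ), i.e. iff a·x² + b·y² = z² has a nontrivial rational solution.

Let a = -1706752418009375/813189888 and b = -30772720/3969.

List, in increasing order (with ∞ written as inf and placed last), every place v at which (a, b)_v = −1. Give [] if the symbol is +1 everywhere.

[3, inf]

(a, b) ≡ (-2805, -55) mod (ℚ^×)²; places V = {2, 3, 5, 7, 11, 17, ∞}.
(a,b)_∞: sgn(-2805)=−, sgn(-55)=−, so -1.
(a,b)_7: α=-6, u≡4; β=-2, v≡2 (mod 7); (4|7)=+1, (2|7)=+1; sign (−1)^0·+1^-2·+1^-6 = +1.
(a,b)_11: α=3, u≡5; β=3, v≡10 (mod 11); (5|11)=+1, (10|11)=-1; sign (−1)^1·+1^3·-1^3 = +1.
(a,b)_3: α=-3, u≡1; β=-4, v≡2 (mod 3); (1|3)=+1, (2|3)=-1; sign (−1)^0·+1^-4·-1^-3 = -1.
(a,b)_17: α=7, u≡3; β=2, v≡1 (mod 17); (3|17)=-1, (1|17)=+1; sign (−1)^0·-1^2·+1^7 = +1.
(a,b)_5: α=5, u≡4; β=1, v≡4 (mod 5); (4|5)=+1, (4|5)=+1; sign (−1)^0·+1^1·+1^5 = +1.
(a,b)_2: α=-8, β=4; u≡3, v≡1 (mod 8); ε(u)ε(v)=1·0, αω(v)=-8·0, βω(u)=4·1; sum ≡ 0  ⇒  +1.
(-2805, -55 / ℚ) ramifies at {3, ∞}: a division algebra.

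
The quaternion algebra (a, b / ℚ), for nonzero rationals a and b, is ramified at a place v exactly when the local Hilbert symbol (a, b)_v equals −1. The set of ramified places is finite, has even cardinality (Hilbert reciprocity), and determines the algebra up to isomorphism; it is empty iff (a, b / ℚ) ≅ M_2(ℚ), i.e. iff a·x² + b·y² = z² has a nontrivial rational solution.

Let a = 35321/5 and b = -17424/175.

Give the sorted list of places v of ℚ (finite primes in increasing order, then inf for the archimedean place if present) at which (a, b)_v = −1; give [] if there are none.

(a, b) ≡ (1045, -7) mod (ℚ^×)²; places V = {2, 3, 5, 7, 11, 13, 19, ∞}.
(a,b)_2: α=0, β=4; u≡5, v≡1 (mod 8); ε(u)ε(v)=0·0, αω(v)=0·0, βω(u)=4·1; sum ≡ 0  ⇒  +1.
(a,b)_∞: sgn(1045)=+, sgn(-7)=−, so +1.
(a,b)_19: α=1, u≡7; β=0, v≡14 (mod 19); (7|19)=+1, (14|19)=-1; sign (−1)^0·+1^0·-1^1 = -1.
(a,b)_3: α=0, u≡1; β=2, v≡2 (mod 3); (1|3)=+1, (2|3)=-1; sign (−1)^0·+1^2·-1^0 = +1.
(a,b)_13: α=2, u≡8; β=0, v≡8 (mod 13); (8|13)=-1, (8|13)=-1; sign (−1)^0·-1^0·-1^2 = +1.
(a,b)_11: α=1, u≡2; β=2, v≡1 (mod 11); (2|11)=-1, (1|11)=+1; sign (−1)^0·-1^2·+1^1 = +1.
(a,b)_5: α=-1, u≡1; β=-2, v≡3 (mod 5); (1|5)=+1, (3|5)=-1; sign (−1)^0·+1^-2·-1^-1 = -1.
(a,b)_7: α=0, u≡4; β=-1, v≡5 (mod 7); (4|7)=+1, (5|7)=-1; sign (−1)^0·+1^-1·-1^0 = +1.
|Ram(1045, -7)| = 2, even; anisotropic at {5, 19}.

[5, 19]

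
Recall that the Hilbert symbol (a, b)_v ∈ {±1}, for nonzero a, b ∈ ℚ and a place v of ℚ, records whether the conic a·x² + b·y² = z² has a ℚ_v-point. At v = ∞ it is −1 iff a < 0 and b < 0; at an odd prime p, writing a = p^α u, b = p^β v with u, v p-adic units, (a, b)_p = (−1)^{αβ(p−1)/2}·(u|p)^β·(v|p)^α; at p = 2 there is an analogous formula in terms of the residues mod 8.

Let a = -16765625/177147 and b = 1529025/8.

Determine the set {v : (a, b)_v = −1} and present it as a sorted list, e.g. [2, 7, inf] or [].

(a, b) ≡ (-3219, 122322) mod (ℚ^×)²; places V = {2, 3, 5, 19, 29, 37, ∞}.
(a,b)_37: α=1, u≡19; β=1, v≡18 (mod 37); (19|37)=-1, (18|37)=-1; sign (−1)^0·-1^1·-1^1 = +1.
(a,b)_5: α=6, u≡1; β=2, v≡2 (mod 5); (1|5)=+1, (2|5)=-1; sign (−1)^0·+1^2·-1^6 = +1.
(a,b)_2: α=0, β=-3; u≡5, v≡1 (mod 8); ε(u)ε(v)=0·0, αω(v)=0·0, βω(u)=-3·1; sum ≡ 1  ⇒  -1.
(a,b)_∞: sgn(-3219)=−, sgn(122322)=+, so +1.
(a,b)_29: α=1, u≡9; β=1, v≡4 (mod 29); (9|29)=+1, (4|29)=+1; sign (−1)^0·+1^1·+1^1 = +1.
(a,b)_19: α=0, u≡7; β=1, v≡6 (mod 19); (7|19)=+1, (6|19)=+1; sign (−1)^0·+1^1·+1^0 = +1.
(a,b)_3: α=-11, u≡1; β=1, v≡1 (mod 3); (1|3)=+1, (1|3)=+1; sign (−1)^1·+1^1·+1^-11 = -1.
(-3219, 122322 / ℚ) ramifies at {2, 3}: a division algebra.

[2, 3]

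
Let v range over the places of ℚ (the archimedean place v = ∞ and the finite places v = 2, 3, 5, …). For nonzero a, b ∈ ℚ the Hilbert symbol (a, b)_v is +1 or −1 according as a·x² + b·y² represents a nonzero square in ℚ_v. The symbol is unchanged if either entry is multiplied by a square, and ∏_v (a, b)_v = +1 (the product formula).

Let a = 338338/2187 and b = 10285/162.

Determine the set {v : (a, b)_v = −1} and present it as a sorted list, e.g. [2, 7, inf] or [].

Mod squares: a ≡ 6006, b ≡ 170. Check v ∈ {∞, 2, 3, 5, 7, 11, 13, 17}.
v=2: v_2(a)=1, v_2(b)=-1; units ≡ 3, 5 (mod 8); ε·ε+αω+βω = 1·0+1·1+-1·1 ≡ 0  ⇒  (a,b)_2 = +1.
v=∞: 6006 > 0 and 170 > 0  ⇒  (a,b)_∞ = +1.
v=5: a=5^0·(≡4), b=5^1·(≡1) mod 5; (4|5)=+1, (1|5)=+1; (−1)^{0·1·2}·(+1)^1·(+1)^0 = +1.
v=17: a=17^0·(≡5), b=17^1·(≡3) mod 17; (5|17)=-1, (3|17)=-1; (−1)^{0·1·8}·(-1)^1·(-1)^0 = -1.
v=3: a=3^-7·(≡1), b=3^-4·(≡2) mod 3; (1|3)=+1, (2|3)=-1; (−1)^{-7·-4·1}·(+1)^-4·(-1)^-7 = -1.
v=7: a=7^1·(≡2), b=7^0·(≡2) mod 7; (2|7)=+1, (2|7)=+1; (−1)^{1·0·3}·(+1)^0·(+1)^1 = +1.
v=13: a=13^3·(≡8), b=13^0·(≡9) mod 13; (8|13)=-1, (9|13)=+1; (−1)^{3·0·6}·(-1)^0·(+1)^3 = +1.
v=11: a=11^1·(≡10), b=11^2·(≡1) mod 11; (10|11)=-1, (1|11)=+1; (−1)^{1·2·5}·(-1)^2·(+1)^1 = +1.
Ram(6006, 170) = {3, 17}; no ℚ_3-point on the conic.

[3, 17]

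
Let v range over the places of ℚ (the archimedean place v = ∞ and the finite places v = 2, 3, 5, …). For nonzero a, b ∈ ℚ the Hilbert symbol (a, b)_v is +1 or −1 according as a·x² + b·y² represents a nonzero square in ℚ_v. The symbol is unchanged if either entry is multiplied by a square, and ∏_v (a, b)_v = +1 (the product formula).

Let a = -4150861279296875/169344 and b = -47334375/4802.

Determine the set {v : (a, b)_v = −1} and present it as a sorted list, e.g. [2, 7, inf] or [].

[3, 13, 17, inf]

(a, b) ≡ (-72930, -1870) mod (ℚ^×)²; places V = {2, 3, 5, 7, 11, 13, 17, ∞}.
(a,b)_11: α=3, u≡4; β=1, v≡7 (mod 11); (4|11)=+1, (7|11)=-1; sign (−1)^1·+1^1·-1^3 = +1.
(a,b)_∞: sgn(-72930)=−, sgn(-1870)=−, so -1.
(a,b)_7: α=-2, u≡5; β=-4, v≡5 (mod 7); (5|7)=-1, (5|7)=-1; sign (−1)^0·-1^-4·-1^-2 = +1.
(a,b)_5: α=11, u≡4; β=5, v≡4 (mod 5); (4|5)=+1, (4|5)=+1; sign (−1)^0·+1^5·+1^11 = +1.
(a,b)_17: α=3, u≡12; β=1, v≡9 (mod 17); (12|17)=-1, (9|17)=+1; sign (−1)^0·-1^1·+1^3 = -1.
(a,b)_13: α=1, u≡11; β=0, v≡11 (mod 13); (11|13)=-1, (11|13)=-1; sign (−1)^0·-1^0·-1^1 = -1.
(a,b)_2: α=-7, β=-1; u≡7, v≡1 (mod 8); ε(u)ε(v)=1·0, αω(v)=-7·0, βω(u)=-1·0; sum ≡ 0  ⇒  +1.
(a,b)_3: α=-3, u≡2; β=4, v≡2 (mod 3); (2|3)=-1, (2|3)=-1; sign (−1)^0·-1^4·-1^-3 = -1.
|Ram(-72930, -1870)| = 4, even; anisotropic at {3, 13, 17, ∞}.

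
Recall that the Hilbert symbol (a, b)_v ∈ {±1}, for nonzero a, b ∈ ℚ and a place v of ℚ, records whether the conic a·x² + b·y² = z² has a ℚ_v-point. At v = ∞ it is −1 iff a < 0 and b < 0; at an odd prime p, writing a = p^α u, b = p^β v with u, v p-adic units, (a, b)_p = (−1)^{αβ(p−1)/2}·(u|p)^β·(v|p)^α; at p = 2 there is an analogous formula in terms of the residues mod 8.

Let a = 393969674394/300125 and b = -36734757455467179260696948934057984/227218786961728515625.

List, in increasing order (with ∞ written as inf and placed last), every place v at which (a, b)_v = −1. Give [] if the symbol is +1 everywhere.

[29, 31]

Mod squares: a ≡ 930, b ≡ -5394. Check v ∈ {∞, 2, 3, 5, 7, 23, 29, 31, 41}.
v=5: a=5^-3·(≡4), b=5^-10·(≡1) mod 5; (4|5)=+1, (1|5)=+1; (−1)^{-3·-10·2}·(+1)^-10·(+1)^-3 = +1.
v=3: a=3^3·(≡1), b=3^11·(≡2) mod 3; (1|3)=+1, (2|3)=-1; (−1)^{3·11·1}·(+1)^11·(-1)^3 = +1.
v=∞: 930 > 0 and -5394 < 0  ⇒  (a,b)_∞ = +1.
v=31: a=31^1·(≡13), b=31^3·(≡21) mod 31; (13|31)=-1, (21|31)=-1; (−1)^{1·3·15}·(-1)^3·(-1)^1 = -1.
v=29: a=29^2·(≡18), b=29^5·(≡26) mod 29; (18|29)=-1, (26|29)=-1; (−1)^{2·5·14}·(-1)^5·(-1)^2 = -1.
v=23: a=23^4·(≡21), b=23^10·(≡19) mod 23; (21|23)=-1, (19|23)=-1; (−1)^{4·10·11}·(-1)^10·(-1)^4 = +1.
v=7: a=7^-4·(≡5), b=7^-12·(≡3) mod 7; (5|7)=-1, (3|7)=-1; (−1)^{-4·-12·3}·(-1)^-12·(-1)^-4 = +1.
v=2: v_2(a)=1, v_2(b)=13; units ≡ 1, 7 (mod 8); ε·ε+αω+βω = 0·1+1·0+13·0 ≡ 0  ⇒  (a,b)_2 = +1.
v=41: a=41^0·(≡38), b=41^-2·(≡20) mod 41; (38|41)=-1, (20|41)=+1; (−1)^{0·-2·20}·(-1)^-2·(+1)^0 = +1.
(930, -5394 / ℚ) ramifies at {29, 31}: a division algebra.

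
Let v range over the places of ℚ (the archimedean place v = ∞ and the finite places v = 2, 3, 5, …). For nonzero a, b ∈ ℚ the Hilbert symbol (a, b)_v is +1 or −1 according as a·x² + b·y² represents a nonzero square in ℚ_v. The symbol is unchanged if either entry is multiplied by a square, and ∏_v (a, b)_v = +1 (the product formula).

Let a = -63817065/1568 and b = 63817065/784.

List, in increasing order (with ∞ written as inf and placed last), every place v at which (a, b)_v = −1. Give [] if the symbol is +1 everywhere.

Mod squares: a ≡ -1575730, b ≡ 787865. Check v ∈ {∞, 2, 3, 5, 7, 13, 17, 23, 31}.
v=5: a=5^1·(≡4), b=5^1·(≡2) mod 5; (4|5)=+1, (2|5)=-1; (−1)^{1·1·2}·(+1)^1·(-1)^1 = -1.
v=17: a=17^1·(≡3), b=17^1·(≡11) mod 17; (3|17)=-1, (11|17)=-1; (−1)^{1·1·8}·(-1)^1·(-1)^1 = +1.
v=7: a=7^-2·(≡6), b=7^-2·(≡2) mod 7; (6|7)=-1, (2|7)=+1; (−1)^{-2·-2·3}·(-1)^-2·(+1)^-2 = +1.
v=∞: -1575730 < 0 and 787865 > 0  ⇒  (a,b)_∞ = +1.
v=13: a=13^1·(≡2), b=13^1·(≡9) mod 13; (2|13)=-1, (9|13)=+1; (−1)^{1·1·6}·(-1)^1·(+1)^1 = -1.
v=31: a=31^1·(≡7), b=31^1·(≡17) mod 31; (7|31)=+1, (17|31)=-1; (−1)^{1·1·15}·(+1)^1·(-1)^1 = +1.
v=3: a=3^4·(≡2), b=3^4·(≡2) mod 3; (2|3)=-1, (2|3)=-1; (−1)^{4·4·1}·(-1)^4·(-1)^4 = +1.
v=2: v_2(a)=-5, v_2(b)=-4; units ≡ 7, 1 (mod 8); ε·ε+αω+βω = 1·0+-5·0+-4·0 ≡ 0  ⇒  (a,b)_2 = +1.
v=23: a=23^1·(≡22), b=23^1·(≡2) mod 23; (22|23)=-1, (2|23)=+1; (−1)^{1·1·11}·(-1)^1·(+1)^1 = +1.
(-1575730, 787865 / ℚ) ramifies at {5, 13}: a division algebra.

[5, 13]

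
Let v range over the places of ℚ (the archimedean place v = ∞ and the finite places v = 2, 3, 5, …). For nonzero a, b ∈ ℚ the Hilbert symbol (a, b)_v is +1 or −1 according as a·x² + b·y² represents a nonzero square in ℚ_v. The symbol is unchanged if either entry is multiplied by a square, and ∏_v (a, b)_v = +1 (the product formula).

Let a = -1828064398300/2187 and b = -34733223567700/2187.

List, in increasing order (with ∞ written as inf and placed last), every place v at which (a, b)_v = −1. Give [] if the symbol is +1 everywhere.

Mod squares: a ≡ -3100341, b ≡ -58906479. Check v ∈ {∞, 2, 3, 5, 7, 17, 19, 31, 37, 53}.
v=53: a=53^1·(≡43), b=53^1·(≡22) mod 53; (43|53)=+1, (22|53)=-1; (−1)^{1·1·26}·(+1)^1·(-1)^1 = -1.
v=3: a=3^-7·(≡2), b=3^-7·(≡2) mod 3; (2|3)=-1, (2|3)=-1; (−1)^{-7·-7·1}·(-1)^-7·(-1)^-7 = -1.
v=5: a=5^2·(≡4), b=5^2·(≡1) mod 5; (4|5)=+1, (1|5)=+1; (−1)^{2·2·2}·(+1)^2·(+1)^2 = +1.
v=37: a=37^1·(≡4), b=37^1·(≡2) mod 37; (4|37)=+1, (2|37)=-1; (−1)^{1·1·18}·(+1)^1·(-1)^1 = -1.
v=19: a=19^2·(≡18), b=19^3·(≡18) mod 19; (18|19)=-1, (18|19)=-1; (−1)^{2·3·9}·(-1)^3·(-1)^2 = -1.
v=7: a=7^2·(≡4), b=7^2·(≡6) mod 7; (4|7)=+1, (6|7)=-1; (−1)^{2·2·3}·(+1)^2·(-1)^2 = +1.
v=17: a=17^1·(≡3), b=17^1·(≡6) mod 17; (3|17)=-1, (6|17)=-1; (−1)^{1·1·8}·(-1)^1·(-1)^1 = +1.
v=2: v_2(a)=2, v_2(b)=2; units ≡ 3, 1 (mod 8); ε·ε+αω+βω = 1·0+2·0+2·1 ≡ 0  ⇒  (a,b)_2 = +1.
v=∞: -3100341 < 0 and -58906479 < 0  ⇒  (a,b)_∞ = -1.
v=31: a=31^1·(≡21), b=31^1·(≡27) mod 31; (21|31)=-1, (27|31)=-1; (−1)^{1·1·15}·(-1)^1·(-1)^1 = -1.
Ram(-3100341, -58906479) = {3, 19, 31, 37, 53, ∞}; no ℚ_3-point on the conic.

[3, 19, 31, 37, 53, inf]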